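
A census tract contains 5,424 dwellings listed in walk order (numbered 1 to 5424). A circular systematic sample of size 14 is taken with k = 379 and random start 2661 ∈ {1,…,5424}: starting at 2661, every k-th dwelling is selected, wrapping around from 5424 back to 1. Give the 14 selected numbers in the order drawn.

Selection 1: 2661
Selection 2: 2661 + 379 = 3040
Selection 3: 3040 + 379 = 3419
Selection 4: 3419 + 379 = 3798
Selection 5: 3798 + 379 = 4177
Selection 6: 4177 + 379 = 4556
Selection 7: 4556 + 379 = 4935
Selection 8: 4935 + 379 = 5314
Selection 9: 5314 + 379 = 5693 → 5693 − 5424 = 269
Selection 10: 269 + 379 = 648
Selection 11: 648 + 379 = 1027
Selection 12: 1027 + 379 = 1406
Selection 13: 1406 + 379 = 1785
Selection 14: 1785 + 379 = 2164

2661, 3040, 3419, 3798, 4177, 4556, 4935, 5314, 269, 648, 1027, 1406, 1785, 2164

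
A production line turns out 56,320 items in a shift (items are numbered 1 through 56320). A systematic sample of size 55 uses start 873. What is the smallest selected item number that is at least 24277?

k = 56320/55 = 1024
Steps past start: ⌈(24277 − 873)/1024⌉ = ⌈23404/1024⌉ = 23
Selected item: 873 + 23×1024 = 24425

24425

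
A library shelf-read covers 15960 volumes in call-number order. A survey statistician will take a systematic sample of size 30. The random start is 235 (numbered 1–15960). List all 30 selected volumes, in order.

235, 767, 1299, 1831, 2363, 2895, 3427, 3959, 4491, 5023, 5555, 6087, 6619, 7151, 7683, 8215, 8747, 9279, 9811, 10343, 10875, 11407, 11939, 12471, 13003, 13535, 14067, 14599, 15131, 15663

k = N/n = 15960/30 = 532
volume 1: 235
volume 2: 235 + 532 = 767
volume 3: 767 + 532 = 1299
volume 4: 1299 + 532 = 1831
volume 5: 1831 + 532 = 2363
volume 6: 2363 + 532 = 2895
volume 7: 2895 + 532 = 3427
volume 8: 3427 + 532 = 3959
volume 9: 3959 + 532 = 4491
volume 10: 4491 + 532 = 5023
volume 11: 5023 + 532 = 5555
volume 12: 5555 + 532 = 6087
volume 13: 6087 + 532 = 6619
volume 14: 6619 + 532 = 7151
volume 15: 7151 + 532 = 7683
volume 16: 7683 + 532 = 8215
volume 17: 8215 + 532 = 8747
volume 18: 8747 + 532 = 9279
volume 19: 9279 + 532 = 9811
volume 20: 9811 + 532 = 10343
volume 21: 10343 + 532 = 10875
volume 22: 10875 + 532 = 11407
volume 23: 11407 + 532 = 11939
volume 24: 11939 + 532 = 12471
volume 25: 12471 + 532 = 13003
volume 26: 13003 + 532 = 13535
volume 27: 13535 + 532 = 14067
volume 28: 14067 + 532 = 14599
volume 29: 14599 + 532 = 15131
volume 30: 15131 + 532 = 15663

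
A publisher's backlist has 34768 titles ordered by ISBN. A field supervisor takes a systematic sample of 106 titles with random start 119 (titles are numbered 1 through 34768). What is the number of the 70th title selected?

22751

k = 34768/106 = 328
70th selection = r + (70−1)·k = 119 + 69×328 = 119 + 22632 = 22751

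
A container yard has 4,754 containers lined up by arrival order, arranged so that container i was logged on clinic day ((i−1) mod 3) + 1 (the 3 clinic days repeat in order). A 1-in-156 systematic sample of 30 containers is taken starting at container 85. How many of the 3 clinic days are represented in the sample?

1

Consecutive selections differ by k = 156, so their clinic day numbers differ by 156 mod 3 = 0.
gcd(156, 3) = 3, so the sample visits 3/3 = 1 distinct residues mod 3.
Start 85 is clinic day 1; the clinic days hit are 1.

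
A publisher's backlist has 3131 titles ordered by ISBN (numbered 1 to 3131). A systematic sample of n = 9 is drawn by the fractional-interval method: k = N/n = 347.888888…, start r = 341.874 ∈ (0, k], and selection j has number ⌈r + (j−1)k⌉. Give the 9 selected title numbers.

342, 690, 1038, 1386, 1734, 2082, 2430, 2778, 3125

j=1: r + 0k = 341.874 → ⌈·⌉ = 342
j=2: r + 1k = 689.762888… → ⌈·⌉ = 690
j=3: r + 2k = 1037.651777… → ⌈·⌉ = 1038
j=4: r + 3k = 1385.540666… → ⌈·⌉ = 1386
j=5: r + 4k = 1733.429555… → ⌈·⌉ = 1734
j=6: r + 5k = 2081.318444… → ⌈·⌉ = 2082
j=7: r + 6k = 2429.207333… → ⌈·⌉ = 2430
j=8: r + 7k = 2777.096222… → ⌈·⌉ = 2778
j=9: r + 8k = 3124.985111… → ⌈·⌉ = 3125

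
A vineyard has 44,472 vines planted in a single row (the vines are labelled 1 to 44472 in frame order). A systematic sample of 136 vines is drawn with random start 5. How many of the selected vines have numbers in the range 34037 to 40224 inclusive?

18

k = 44472/136 = 327
First selection ≥ 34037: 5 + ⌈(34037−5)/327⌉·327 = 5 + 105×327 = 34340
Last selection ≤ 40224: 5 + ⌊(40224−5)/327⌋·327 = 5 + 122×327 = 39899
Count = 122 − 105 + 1 = 18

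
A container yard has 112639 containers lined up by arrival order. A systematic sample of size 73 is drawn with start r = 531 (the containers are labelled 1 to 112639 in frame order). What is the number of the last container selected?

111627

k = 112639/73 = 1543
73rd selection = r + (73−1)·k = 531 + 72×1543 = 531 + 111096 = 111627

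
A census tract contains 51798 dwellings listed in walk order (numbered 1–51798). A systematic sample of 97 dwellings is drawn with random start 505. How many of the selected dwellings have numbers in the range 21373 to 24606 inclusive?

k = 51798/97 = 534
First selection ≥ 21373: 505 + ⌈(21373−505)/534⌉·534 = 505 + 40×534 = 21865
Last selection ≤ 24606: 505 + ⌊(24606−505)/534⌋·534 = 505 + 45×534 = 24535
Count = 45 − 40 + 1 = 6

6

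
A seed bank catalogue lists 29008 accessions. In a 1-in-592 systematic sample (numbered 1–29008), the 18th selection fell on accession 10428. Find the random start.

k = 592
r = 10428 − (18−1)×592 = 10428 − 10064 = 364

364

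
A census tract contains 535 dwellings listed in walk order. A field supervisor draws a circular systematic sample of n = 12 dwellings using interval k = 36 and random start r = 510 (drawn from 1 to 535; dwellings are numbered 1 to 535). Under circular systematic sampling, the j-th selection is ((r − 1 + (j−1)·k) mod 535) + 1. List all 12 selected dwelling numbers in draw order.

Selection 1: 510
Selection 2: 510 + 36 = 546 → 546 − 535 = 11
Selection 3: 11 + 36 = 47
Selection 4: 47 + 36 = 83
Selection 5: 83 + 36 = 119
Selection 6: 119 + 36 = 155
Selection 7: 155 + 36 = 191
Selection 8: 191 + 36 = 227
Selection 9: 227 + 36 = 263
Selection 10: 263 + 36 = 299
Selection 11: 299 + 36 = 335
Selection 12: 335 + 36 = 371

510, 11, 47, 83, 119, 155, 191, 227, 263, 299, 335, 371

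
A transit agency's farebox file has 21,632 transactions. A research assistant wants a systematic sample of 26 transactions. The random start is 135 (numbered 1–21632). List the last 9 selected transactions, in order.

k = N/n = 21632/26 = 832
18th selection = 135 + 17×832 = 14279
19th: 14279 + 832 = 15111
20th: 15111 + 832 = 15943
21st: 15943 + 832 = 16775
22nd: 16775 + 832 = 17607
23rd: 17607 + 832 = 18439
24th: 18439 + 832 = 19271
25th: 19271 + 832 = 20103
26th: 20103 + 832 = 20935

14279, 15111, 15943, 16775, 17607, 18439, 19271, 20103, 20935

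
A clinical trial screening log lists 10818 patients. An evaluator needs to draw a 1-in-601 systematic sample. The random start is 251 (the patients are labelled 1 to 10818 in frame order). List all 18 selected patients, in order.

251, 852, 1453, 2054, 2655, 3256, 3857, 4458, 5059, 5660, 6261, 6862, 7463, 8064, 8665, 9266, 9867, 10468

patient 1: 251
patient 2: 251 + 601 = 852
patient 3: 852 + 601 = 1453
patient 4: 1453 + 601 = 2054
patient 5: 2054 + 601 = 2655
patient 6: 2655 + 601 = 3256
patient 7: 3256 + 601 = 3857
patient 8: 3857 + 601 = 4458
patient 9: 4458 + 601 = 5059
patient 10: 5059 + 601 = 5660
patient 11: 5660 + 601 = 6261
patient 12: 6261 + 601 = 6862
patient 13: 6862 + 601 = 7463
patient 14: 7463 + 601 = 8064
patient 15: 8064 + 601 = 8665
patient 16: 8665 + 601 = 9266
patient 17: 9266 + 601 = 9867
patient 18: 9867 + 601 = 10468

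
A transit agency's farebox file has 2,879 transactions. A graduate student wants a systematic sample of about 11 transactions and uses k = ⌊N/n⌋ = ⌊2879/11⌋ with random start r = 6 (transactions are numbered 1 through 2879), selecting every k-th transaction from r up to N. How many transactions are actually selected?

k = ⌊2879/11⌋ = 261
Achieved size = ⌊(2879 − 6)/261⌋ + 1 = ⌊2873/261⌋ + 1 = 11 + 1 = 12
(last selection: 6 + 11×261 = 2877 ≤ 2879; next would be 3138 > 2879)

12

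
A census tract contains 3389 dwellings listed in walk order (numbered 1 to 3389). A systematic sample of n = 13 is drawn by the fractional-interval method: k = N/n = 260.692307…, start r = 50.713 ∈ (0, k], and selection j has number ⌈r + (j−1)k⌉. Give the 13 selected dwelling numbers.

j=1: r + 0k = 50.713 → ⌈·⌉ = 51
j=2: r + 1k = 311.405307… → ⌈·⌉ = 312
j=3: r + 2k = 572.097615… → ⌈·⌉ = 573
j=4: r + 3k = 832.789923… → ⌈·⌉ = 833
j=5: r + 4k = 1093.482230… → ⌈·⌉ = 1094
j=6: r + 5k = 1354.174538… → ⌈·⌉ = 1355
j=7: r + 6k = 1614.866846… → ⌈·⌉ = 1615
j=8: r + 7k = 1875.559153… → ⌈·⌉ = 1876
j=9: r + 8k = 2136.251461… → ⌈·⌉ = 2137
j=10: r + 9k = 2396.943769… → ⌈·⌉ = 2397
j=11: r + 10k = 2657.636076… → ⌈·⌉ = 2658
j=12: r + 11k = 2918.328384… → ⌈·⌉ = 2919
j=13: r + 12k = 3179.020692… → ⌈·⌉ = 3180

51, 312, 573, 833, 1094, 1355, 1615, 1876, 2137, 2397, 2658, 2919, 3180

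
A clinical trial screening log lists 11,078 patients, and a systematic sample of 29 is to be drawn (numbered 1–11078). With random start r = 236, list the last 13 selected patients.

k = N/n = 11078/29 = 382
17th selection = 236 + 16×382 = 6348
18th: 6348 + 382 = 6730
19th: 6730 + 382 = 7112
20th: 7112 + 382 = 7494
21st: 7494 + 382 = 7876
22nd: 7876 + 382 = 8258
23rd: 8258 + 382 = 8640
24th: 8640 + 382 = 9022
25th: 9022 + 382 = 9404
26th: 9404 + 382 = 9786
27th: 9786 + 382 = 10168
28th: 10168 + 382 = 10550
29th: 10550 + 382 = 10932

6348, 6730, 7112, 7494, 7876, 8258, 8640, 9022, 9404, 9786, 10168, 10550, 10932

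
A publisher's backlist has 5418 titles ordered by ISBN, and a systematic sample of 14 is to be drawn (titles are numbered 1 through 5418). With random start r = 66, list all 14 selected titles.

66, 453, 840, 1227, 1614, 2001, 2388, 2775, 3162, 3549, 3936, 4323, 4710, 5097

k = N/n = 5418/14 = 387
title 1: 66
title 2: 66 + 387 = 453
title 3: 453 + 387 = 840
title 4: 840 + 387 = 1227
title 5: 1227 + 387 = 1614
title 6: 1614 + 387 = 2001
title 7: 2001 + 387 = 2388
title 8: 2388 + 387 = 2775
title 9: 2775 + 387 = 3162
title 10: 3162 + 387 = 3549
title 11: 3549 + 387 = 3936
title 12: 3936 + 387 = 4323
title 13: 4323 + 387 = 4710
title 14: 4710 + 387 = 5097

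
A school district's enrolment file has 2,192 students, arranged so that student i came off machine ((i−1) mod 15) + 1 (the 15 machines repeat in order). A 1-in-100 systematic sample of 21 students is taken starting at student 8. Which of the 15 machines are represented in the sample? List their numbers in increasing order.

Consecutive selections differ by k = 100, so their machine numbers differ by 100 mod 15 = 10.
gcd(100, 15) = 5, so the sample visits 15/5 = 3 distinct residues mod 15.
Start 8 is machine 8; the machines hit are 3, 8, 13.

3, 8, 13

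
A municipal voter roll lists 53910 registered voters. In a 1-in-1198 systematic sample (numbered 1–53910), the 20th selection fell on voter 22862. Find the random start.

100

k = 1198
r = 22862 − (20−1)×1198 = 22862 − 22762 = 100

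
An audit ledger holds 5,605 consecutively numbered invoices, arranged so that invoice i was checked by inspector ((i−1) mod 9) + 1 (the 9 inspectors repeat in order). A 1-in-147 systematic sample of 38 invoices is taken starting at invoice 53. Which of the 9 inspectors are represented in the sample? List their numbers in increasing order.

Consecutive selections differ by k = 147, so their inspector numbers differ by 147 mod 9 = 3.
gcd(147, 9) = 3, so the sample visits 9/3 = 3 distinct residues mod 9.
Start 53 is inspector 8; the inspectors hit are 2, 5, 8.

2, 5, 8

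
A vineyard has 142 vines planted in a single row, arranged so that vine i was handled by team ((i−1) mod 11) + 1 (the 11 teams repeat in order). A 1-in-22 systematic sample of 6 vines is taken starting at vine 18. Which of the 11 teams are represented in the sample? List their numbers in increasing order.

Consecutive selections differ by k = 22, so their team numbers differ by 22 mod 11 = 0.
gcd(22, 11) = 11, so the sample visits 11/11 = 1 distinct residues mod 11.
Start 18 is team 7; the teams hit are 7.

7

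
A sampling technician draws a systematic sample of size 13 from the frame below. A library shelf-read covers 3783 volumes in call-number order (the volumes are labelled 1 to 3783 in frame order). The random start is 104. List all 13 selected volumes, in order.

k = N/n = 3783/13 = 291
volume 1: 104
volume 2: 104 + 291 = 395
volume 3: 395 + 291 = 686
volume 4: 686 + 291 = 977
volume 5: 977 + 291 = 1268
volume 6: 1268 + 291 = 1559
volume 7: 1559 + 291 = 1850
volume 8: 1850 + 291 = 2141
volume 9: 2141 + 291 = 2432
volume 10: 2432 + 291 = 2723
volume 11: 2723 + 291 = 3014
volume 12: 3014 + 291 = 3305
volume 13: 3305 + 291 = 3596

104, 395, 686, 977, 1268, 1559, 1850, 2141, 2432, 2723, 3014, 3305, 3596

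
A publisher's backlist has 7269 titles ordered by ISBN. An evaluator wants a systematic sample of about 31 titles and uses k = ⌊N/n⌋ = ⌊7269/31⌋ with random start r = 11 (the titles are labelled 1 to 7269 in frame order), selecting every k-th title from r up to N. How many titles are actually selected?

32

k = ⌊7269/31⌋ = 234
Achieved size = ⌊(7269 − 11)/234⌋ + 1 = ⌊7258/234⌋ + 1 = 31 + 1 = 32
(last selection: 11 + 31×234 = 7265 ≤ 7269; next would be 7499 > 7269)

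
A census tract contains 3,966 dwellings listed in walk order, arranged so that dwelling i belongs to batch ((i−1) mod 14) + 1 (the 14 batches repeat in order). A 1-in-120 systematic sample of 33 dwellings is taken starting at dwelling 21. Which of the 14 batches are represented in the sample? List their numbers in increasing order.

Consecutive selections differ by k = 120, so their batch numbers differ by 120 mod 14 = 8.
gcd(120, 14) = 2, so the sample visits 14/2 = 7 distinct residues mod 14.
Start 21 is batch 7; the batches hit are 1, 3, 5, 7, 9, 11, 13.

1, 3, 5, 7, 9, 11, 13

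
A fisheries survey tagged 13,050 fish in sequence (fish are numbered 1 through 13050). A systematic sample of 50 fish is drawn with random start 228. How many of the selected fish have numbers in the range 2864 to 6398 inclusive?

k = 13050/50 = 261
First selection ≥ 2864: 228 + ⌈(2864−228)/261⌉·261 = 228 + 11×261 = 3099
Last selection ≤ 6398: 228 + ⌊(6398−228)/261⌋·261 = 228 + 23×261 = 6231
Count = 23 − 11 + 1 = 13

13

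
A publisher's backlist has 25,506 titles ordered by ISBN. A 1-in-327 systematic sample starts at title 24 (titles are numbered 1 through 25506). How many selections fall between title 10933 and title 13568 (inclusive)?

k = 327
First selection ≥ 10933: 24 + ⌈(10933−24)/327⌉·327 = 24 + 34×327 = 11142
Last selection ≤ 13568: 24 + ⌊(13568−24)/327⌋·327 = 24 + 41×327 = 13431
Count = 41 − 34 + 1 = 8

8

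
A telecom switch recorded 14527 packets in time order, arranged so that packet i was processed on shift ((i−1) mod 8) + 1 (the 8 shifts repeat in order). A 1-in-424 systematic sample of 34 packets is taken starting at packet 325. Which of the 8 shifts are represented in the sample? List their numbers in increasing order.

Consecutive selections differ by k = 424, so their shift numbers differ by 424 mod 8 = 0.
gcd(424, 8) = 8, so the sample visits 8/8 = 1 distinct residues mod 8.
Start 325 is shift 5; the shifts hit are 5.

5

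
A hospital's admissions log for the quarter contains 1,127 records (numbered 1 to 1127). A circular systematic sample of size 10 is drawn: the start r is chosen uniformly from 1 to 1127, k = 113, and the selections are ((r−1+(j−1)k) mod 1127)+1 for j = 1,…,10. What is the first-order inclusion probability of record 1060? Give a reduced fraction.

For each position j, as r ranges over 1…1127 the j-th selection hits every record exactly once, so record 1060 is selected for exactly 10 of the 1127 starts.
Inclusion probability = 10/1127.

10/1127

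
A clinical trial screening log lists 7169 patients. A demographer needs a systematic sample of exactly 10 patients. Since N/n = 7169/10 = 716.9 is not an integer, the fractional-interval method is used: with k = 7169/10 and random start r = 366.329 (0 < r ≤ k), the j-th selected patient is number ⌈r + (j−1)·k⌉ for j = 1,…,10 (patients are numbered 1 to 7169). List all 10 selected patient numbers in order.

367, 1084, 1801, 2518, 3234, 3951, 4668, 5385, 6102, 6819

j=1: r + 0k = 366.329 → ⌈·⌉ = 367
j=2: r + 1k = 1083.229 → ⌈·⌉ = 1084
j=3: r + 2k = 1800.129 → ⌈·⌉ = 1801
j=4: r + 3k = 2517.029 → ⌈·⌉ = 2518
j=5: r + 4k = 3233.929 → ⌈·⌉ = 3234
j=6: r + 5k = 3950.829 → ⌈·⌉ = 3951
j=7: r + 6k = 4667.729 → ⌈·⌉ = 4668
j=8: r + 7k = 5384.629 → ⌈·⌉ = 5385
j=9: r + 8k = 6101.529 → ⌈·⌉ = 6102
j=10: r + 9k = 6818.429 → ⌈·⌉ = 6819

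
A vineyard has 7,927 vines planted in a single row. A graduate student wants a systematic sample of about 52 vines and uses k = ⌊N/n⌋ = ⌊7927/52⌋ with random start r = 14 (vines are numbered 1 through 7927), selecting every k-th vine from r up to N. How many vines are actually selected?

k = ⌊7927/52⌋ = 152
Achieved size = ⌊(7927 − 14)/152⌋ + 1 = ⌊7913/152⌋ + 1 = 52 + 1 = 53
(last selection: 14 + 52×152 = 7918 ≤ 7927; next would be 8070 > 7927)

53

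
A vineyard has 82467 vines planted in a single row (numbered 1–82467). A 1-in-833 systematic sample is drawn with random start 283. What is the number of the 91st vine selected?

k = 833
91st selection = r + (91−1)·k = 283 + 90×833 = 283 + 74970 = 75253

75253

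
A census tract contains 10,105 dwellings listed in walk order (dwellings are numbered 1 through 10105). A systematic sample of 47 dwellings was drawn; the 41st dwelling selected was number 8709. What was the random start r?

k = 10105/47 = 215
r = 8709 − (41−1)×215 = 8709 − 8600 = 109

109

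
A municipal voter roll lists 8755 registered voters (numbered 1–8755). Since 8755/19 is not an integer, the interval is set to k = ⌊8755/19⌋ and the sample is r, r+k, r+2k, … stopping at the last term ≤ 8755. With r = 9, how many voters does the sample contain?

k = ⌊8755/19⌋ = 460
Achieved size = ⌊(8755 − 9)/460⌋ + 1 = ⌊8746/460⌋ + 1 = 19 + 1 = 20
(last selection: 9 + 19×460 = 8749 ≤ 8755; next would be 9209 > 8755)

20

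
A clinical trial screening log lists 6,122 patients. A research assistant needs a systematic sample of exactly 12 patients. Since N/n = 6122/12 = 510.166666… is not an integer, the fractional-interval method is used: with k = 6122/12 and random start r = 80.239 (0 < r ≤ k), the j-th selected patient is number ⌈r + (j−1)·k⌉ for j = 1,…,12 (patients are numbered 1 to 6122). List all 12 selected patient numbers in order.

81, 591, 1101, 1611, 2121, 2632, 3142, 3652, 4162, 4672, 5182, 5693

j=1: r + 0k = 80.239 → ⌈·⌉ = 81
j=2: r + 1k = 590.405666… → ⌈·⌉ = 591
j=3: r + 2k = 1100.572333… → ⌈·⌉ = 1101
j=4: r + 3k = 1610.739 → ⌈·⌉ = 1611
j=5: r + 4k = 2120.905666… → ⌈·⌉ = 2121
j=6: r + 5k = 2631.072333… → ⌈·⌉ = 2632
j=7: r + 6k = 3141.239 → ⌈·⌉ = 3142
j=8: r + 7k = 3651.405666… → ⌈·⌉ = 3652
j=9: r + 8k = 4161.572333… → ⌈·⌉ = 4162
j=10: r + 9k = 4671.739 → ⌈·⌉ = 4672
j=11: r + 10k = 5181.905666… → ⌈·⌉ = 5182
j=12: r + 11k = 5692.072333… → ⌈·⌉ = 5693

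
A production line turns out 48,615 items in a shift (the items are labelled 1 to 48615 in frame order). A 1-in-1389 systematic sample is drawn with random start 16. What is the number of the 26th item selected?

34741

k = 1389
26th selection = r + (26−1)·k = 16 + 25×1389 = 16 + 34725 = 34741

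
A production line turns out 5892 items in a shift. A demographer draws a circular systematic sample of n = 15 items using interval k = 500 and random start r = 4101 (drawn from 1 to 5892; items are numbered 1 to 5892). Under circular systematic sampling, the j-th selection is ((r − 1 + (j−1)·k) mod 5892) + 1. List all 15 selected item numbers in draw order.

4101, 4601, 5101, 5601, 209, 709, 1209, 1709, 2209, 2709, 3209, 3709, 4209, 4709, 5209

Selection 1: 4101
Selection 2: 4101 + 500 = 4601
Selection 3: 4601 + 500 = 5101
Selection 4: 5101 + 500 = 5601
Selection 5: 5601 + 500 = 6101 → 6101 − 5892 = 209
Selection 6: 209 + 500 = 709
Selection 7: 709 + 500 = 1209
Selection 8: 1209 + 500 = 1709
Selection 9: 1709 + 500 = 2209
Selection 10: 2209 + 500 = 2709
Selection 11: 2709 + 500 = 3209
Selection 12: 3209 + 500 = 3709
Selection 13: 3709 + 500 = 4209
Selection 14: 4209 + 500 = 4709
Selection 15: 4709 + 500 = 5209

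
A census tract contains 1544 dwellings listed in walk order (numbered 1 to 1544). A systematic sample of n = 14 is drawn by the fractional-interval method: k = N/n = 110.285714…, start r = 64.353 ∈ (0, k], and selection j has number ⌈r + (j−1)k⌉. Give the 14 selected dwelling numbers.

j=1: r + 0k = 64.353 → ⌈·⌉ = 65
j=2: r + 1k = 174.638714… → ⌈·⌉ = 175
j=3: r + 2k = 284.924428… → ⌈·⌉ = 285
j=4: r + 3k = 395.210142… → ⌈·⌉ = 396
j=5: r + 4k = 505.495857… → ⌈·⌉ = 506
j=6: r + 5k = 615.781571… → ⌈·⌉ = 616
j=7: r + 6k = 726.067285… → ⌈·⌉ = 727
j=8: r + 7k = 836.353 → ⌈·⌉ = 837
j=9: r + 8k = 946.638714… → ⌈·⌉ = 947
j=10: r + 9k = 1056.924428… → ⌈·⌉ = 1057
j=11: r + 10k = 1167.210142… → ⌈·⌉ = 1168
j=12: r + 11k = 1277.495857… → ⌈·⌉ = 1278
j=13: r + 12k = 1387.781571… → ⌈·⌉ = 1388
j=14: r + 13k = 1498.067285… → ⌈·⌉ = 1499

65, 175, 285, 396, 506, 616, 727, 837, 947, 1057, 1168, 1278, 1388, 1499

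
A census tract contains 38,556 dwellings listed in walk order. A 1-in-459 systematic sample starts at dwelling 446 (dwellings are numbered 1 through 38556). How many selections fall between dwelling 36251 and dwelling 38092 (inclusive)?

k = 459
First selection ≥ 36251: 446 + ⌈(36251−446)/459⌉·459 = 446 + 79×459 = 36707
Last selection ≤ 38092: 446 + ⌊(38092−446)/459⌋·459 = 446 + 82×459 = 38084
Count = 82 − 79 + 1 = 4

4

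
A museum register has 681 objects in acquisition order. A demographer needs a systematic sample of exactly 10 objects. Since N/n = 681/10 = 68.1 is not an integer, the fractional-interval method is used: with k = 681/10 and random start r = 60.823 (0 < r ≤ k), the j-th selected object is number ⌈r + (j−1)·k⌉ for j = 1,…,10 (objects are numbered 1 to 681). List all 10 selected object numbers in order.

j=1: r + 0k = 60.823 → ⌈·⌉ = 61
j=2: r + 1k = 128.923 → ⌈·⌉ = 129
j=3: r + 2k = 197.023 → ⌈·⌉ = 198
j=4: r + 3k = 265.123 → ⌈·⌉ = 266
j=5: r + 4k = 333.223 → ⌈·⌉ = 334
j=6: r + 5k = 401.323 → ⌈·⌉ = 402
j=7: r + 6k = 469.423 → ⌈·⌉ = 470
j=8: r + 7k = 537.523 → ⌈·⌉ = 538
j=9: r + 8k = 605.623 → ⌈·⌉ = 606
j=10: r + 9k = 673.723 → ⌈·⌉ = 674

61, 129, 198, 266, 334, 402, 470, 538, 606, 674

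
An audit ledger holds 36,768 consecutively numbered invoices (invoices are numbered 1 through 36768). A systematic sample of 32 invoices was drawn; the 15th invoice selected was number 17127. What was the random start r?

1041

k = 36768/32 = 1149
r = 17127 − (15−1)×1149 = 17127 − 16086 = 1041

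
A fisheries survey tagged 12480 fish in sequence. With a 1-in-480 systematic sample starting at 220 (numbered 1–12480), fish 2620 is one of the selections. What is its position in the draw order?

k = 480
position = (2620 − 220)/480 + 1 = 2400/480 + 1 = 5 + 1 = 6

6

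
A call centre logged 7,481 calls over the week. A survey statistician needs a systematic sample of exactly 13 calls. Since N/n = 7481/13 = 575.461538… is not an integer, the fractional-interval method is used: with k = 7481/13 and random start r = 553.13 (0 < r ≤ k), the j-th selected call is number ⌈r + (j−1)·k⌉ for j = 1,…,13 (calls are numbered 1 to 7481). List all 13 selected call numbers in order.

554, 1129, 1705, 2280, 2855, 3431, 4006, 4582, 5157, 5733, 6308, 6884, 7459

j=1: r + 0k = 553.13 → ⌈·⌉ = 554
j=2: r + 1k = 1128.591538… → ⌈·⌉ = 1129
j=3: r + 2k = 1704.053076… → ⌈·⌉ = 1705
j=4: r + 3k = 2279.514615… → ⌈·⌉ = 2280
j=5: r + 4k = 2854.976153… → ⌈·⌉ = 2855
j=6: r + 5k = 3430.437692… → ⌈·⌉ = 3431
j=7: r + 6k = 4005.899230… → ⌈·⌉ = 4006
j=8: r + 7k = 4581.360769… → ⌈·⌉ = 4582
j=9: r + 8k = 5156.822307… → ⌈·⌉ = 5157
j=10: r + 9k = 5732.283846… → ⌈·⌉ = 5733
j=11: r + 10k = 6307.745384… → ⌈·⌉ = 6308
j=12: r + 11k = 6883.206923… → ⌈·⌉ = 6884
j=13: r + 12k = 7458.668461… → ⌈·⌉ = 7459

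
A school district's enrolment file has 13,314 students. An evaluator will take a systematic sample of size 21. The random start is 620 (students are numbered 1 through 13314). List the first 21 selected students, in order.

k = N/n = 13314/21 = 634
student 1: 620
student 2: 620 + 634 = 1254
student 3: 1254 + 634 = 1888
student 4: 1888 + 634 = 2522
student 5: 2522 + 634 = 3156
student 6: 3156 + 634 = 3790
student 7: 3790 + 634 = 4424
student 8: 4424 + 634 = 5058
student 9: 5058 + 634 = 5692
student 10: 5692 + 634 = 6326
student 11: 6326 + 634 = 6960
student 12: 6960 + 634 = 7594
student 13: 7594 + 634 = 8228
student 14: 8228 + 634 = 8862
student 15: 8862 + 634 = 9496
student 16: 9496 + 634 = 10130
student 17: 10130 + 634 = 10764
student 18: 10764 + 634 = 11398
student 19: 11398 + 634 = 12032
student 20: 12032 + 634 = 12666
student 21: 12666 + 634 = 13300

620, 1254, 1888, 2522, 3156, 3790, 4424, 5058, 5692, 6326, 6960, 7594, 8228, 8862, 9496, 10130, 10764, 11398, 12032, 12666, 13300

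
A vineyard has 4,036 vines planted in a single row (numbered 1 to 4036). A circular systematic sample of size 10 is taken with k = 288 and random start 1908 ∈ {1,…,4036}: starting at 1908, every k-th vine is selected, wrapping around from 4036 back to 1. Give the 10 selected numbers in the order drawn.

1908, 2196, 2484, 2772, 3060, 3348, 3636, 3924, 176, 464

Selection 1: 1908
Selection 2: 1908 + 288 = 2196
Selection 3: 2196 + 288 = 2484
Selection 4: 2484 + 288 = 2772
Selection 5: 2772 + 288 = 3060
Selection 6: 3060 + 288 = 3348
Selection 7: 3348 + 288 = 3636
Selection 8: 3636 + 288 = 3924
Selection 9: 3924 + 288 = 4212 → 4212 − 4036 = 176
Selection 10: 176 + 288 = 464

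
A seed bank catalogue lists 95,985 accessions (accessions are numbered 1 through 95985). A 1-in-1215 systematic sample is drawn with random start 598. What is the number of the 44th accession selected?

52843

k = 1215
44th selection = r + (44−1)·k = 598 + 43×1215 = 598 + 52245 = 52843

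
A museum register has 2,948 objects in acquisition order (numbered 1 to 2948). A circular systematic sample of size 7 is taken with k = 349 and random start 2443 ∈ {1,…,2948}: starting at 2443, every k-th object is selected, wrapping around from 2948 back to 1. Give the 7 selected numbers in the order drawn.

2443, 2792, 193, 542, 891, 1240, 1589

Selection 1: 2443
Selection 2: 2443 + 349 = 2792
Selection 3: 2792 + 349 = 3141 → 3141 − 2948 = 193
Selection 4: 193 + 349 = 542
Selection 5: 542 + 349 = 891
Selection 6: 891 + 349 = 1240
Selection 7: 1240 + 349 = 1589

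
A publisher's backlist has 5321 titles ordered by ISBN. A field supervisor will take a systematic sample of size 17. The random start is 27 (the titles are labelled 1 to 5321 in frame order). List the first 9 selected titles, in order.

27, 340, 653, 966, 1279, 1592, 1905, 2218, 2531

k = N/n = 5321/17 = 313
title 1: 27
title 2: 27 + 313 = 340
title 3: 340 + 313 = 653
title 4: 653 + 313 = 966
title 5: 966 + 313 = 1279
title 6: 1279 + 313 = 1592
title 7: 1592 + 313 = 1905
title 8: 1905 + 313 = 2218
title 9: 2218 + 313 = 2531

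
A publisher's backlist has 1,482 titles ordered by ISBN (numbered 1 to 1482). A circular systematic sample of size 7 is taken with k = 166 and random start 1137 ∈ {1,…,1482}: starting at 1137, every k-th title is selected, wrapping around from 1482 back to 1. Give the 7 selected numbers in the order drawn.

Selection 1: 1137
Selection 2: 1137 + 166 = 1303
Selection 3: 1303 + 166 = 1469
Selection 4: 1469 + 166 = 1635 → 1635 − 1482 = 153
Selection 5: 153 + 166 = 319
Selection 6: 319 + 166 = 485
Selection 7: 485 + 166 = 651

1137, 1303, 1469, 153, 319, 485, 651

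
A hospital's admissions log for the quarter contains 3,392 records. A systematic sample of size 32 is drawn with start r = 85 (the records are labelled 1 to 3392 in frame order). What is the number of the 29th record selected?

3053

k = 3392/32 = 106
29th selection = r + (29−1)·k = 85 + 28×106 = 85 + 2968 = 3053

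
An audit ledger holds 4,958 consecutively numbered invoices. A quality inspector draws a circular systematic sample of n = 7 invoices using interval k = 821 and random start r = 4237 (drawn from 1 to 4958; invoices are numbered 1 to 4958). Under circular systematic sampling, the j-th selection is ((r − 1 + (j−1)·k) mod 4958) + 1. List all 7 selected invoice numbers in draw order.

Selection 1: 4237
Selection 2: 4237 + 821 = 5058 → 5058 − 4958 = 100
Selection 3: 100 + 821 = 921
Selection 4: 921 + 821 = 1742
Selection 5: 1742 + 821 = 2563
Selection 6: 2563 + 821 = 3384
Selection 7: 3384 + 821 = 4205

4237, 100, 921, 1742, 2563, 3384, 4205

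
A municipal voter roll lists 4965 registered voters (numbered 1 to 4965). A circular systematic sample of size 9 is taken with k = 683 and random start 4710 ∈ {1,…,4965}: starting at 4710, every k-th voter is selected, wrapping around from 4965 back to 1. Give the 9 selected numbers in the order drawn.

Selection 1: 4710
Selection 2: 4710 + 683 = 5393 → 5393 − 4965 = 428
Selection 3: 428 + 683 = 1111
Selection 4: 1111 + 683 = 1794
Selection 5: 1794 + 683 = 2477
Selection 6: 2477 + 683 = 3160
Selection 7: 3160 + 683 = 3843
Selection 8: 3843 + 683 = 4526
Selection 9: 4526 + 683 = 5209 → 5209 − 4965 = 244

4710, 428, 1111, 1794, 2477, 3160, 3843, 4526, 244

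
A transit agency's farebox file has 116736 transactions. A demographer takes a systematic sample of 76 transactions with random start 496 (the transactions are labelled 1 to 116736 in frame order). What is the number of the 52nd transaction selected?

k = 116736/76 = 1536
52nd selection = r + (52−1)·k = 496 + 51×1536 = 496 + 78336 = 78832

78832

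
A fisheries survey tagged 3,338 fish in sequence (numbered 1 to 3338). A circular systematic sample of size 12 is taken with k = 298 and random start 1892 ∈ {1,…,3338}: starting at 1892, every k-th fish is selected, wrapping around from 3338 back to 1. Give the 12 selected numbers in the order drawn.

Selection 1: 1892
Selection 2: 1892 + 298 = 2190
Selection 3: 2190 + 298 = 2488
Selection 4: 2488 + 298 = 2786
Selection 5: 2786 + 298 = 3084
Selection 6: 3084 + 298 = 3382 → 3382 − 3338 = 44
Selection 7: 44 + 298 = 342
Selection 8: 342 + 298 = 640
Selection 9: 640 + 298 = 938
Selection 10: 938 + 298 = 1236
Selection 11: 1236 + 298 = 1534
Selection 12: 1534 + 298 = 1832

1892, 2190, 2488, 2786, 3084, 44, 342, 640, 938, 1236, 1534, 1832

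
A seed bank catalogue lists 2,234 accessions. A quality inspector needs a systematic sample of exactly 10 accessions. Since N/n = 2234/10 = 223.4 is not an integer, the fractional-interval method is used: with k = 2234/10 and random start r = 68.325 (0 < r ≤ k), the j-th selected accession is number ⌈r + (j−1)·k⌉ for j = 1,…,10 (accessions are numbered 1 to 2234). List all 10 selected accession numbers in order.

69, 292, 516, 739, 962, 1186, 1409, 1633, 1856, 2079

j=1: r + 0k = 68.325 → ⌈·⌉ = 69
j=2: r + 1k = 291.725 → ⌈·⌉ = 292
j=3: r + 2k = 515.125 → ⌈·⌉ = 516
j=4: r + 3k = 738.525 → ⌈·⌉ = 739
j=5: r + 4k = 961.925 → ⌈·⌉ = 962
j=6: r + 5k = 1185.325 → ⌈·⌉ = 1186
j=7: r + 6k = 1408.725 → ⌈·⌉ = 1409
j=8: r + 7k = 1632.125 → ⌈·⌉ = 1633
j=9: r + 8k = 1855.525 → ⌈·⌉ = 1856
j=10: r + 9k = 2078.925 → ⌈·⌉ = 2079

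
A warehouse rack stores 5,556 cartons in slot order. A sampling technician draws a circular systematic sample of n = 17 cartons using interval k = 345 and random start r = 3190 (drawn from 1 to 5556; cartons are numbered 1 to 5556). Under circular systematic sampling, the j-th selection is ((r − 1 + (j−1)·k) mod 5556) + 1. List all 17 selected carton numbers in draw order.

3190, 3535, 3880, 4225, 4570, 4915, 5260, 49, 394, 739, 1084, 1429, 1774, 2119, 2464, 2809, 3154

Selection 1: 3190
Selection 2: 3190 + 345 = 3535
Selection 3: 3535 + 345 = 3880
Selection 4: 3880 + 345 = 4225
Selection 5: 4225 + 345 = 4570
Selection 6: 4570 + 345 = 4915
Selection 7: 4915 + 345 = 5260
Selection 8: 5260 + 345 = 5605 → 5605 − 5556 = 49
Selection 9: 49 + 345 = 394
Selection 10: 394 + 345 = 739
Selection 11: 739 + 345 = 1084
Selection 12: 1084 + 345 = 1429
Selection 13: 1429 + 345 = 1774
Selection 14: 1774 + 345 = 2119
Selection 15: 2119 + 345 = 2464
Selection 16: 2464 + 345 = 2809
Selection 17: 2809 + 345 = 3154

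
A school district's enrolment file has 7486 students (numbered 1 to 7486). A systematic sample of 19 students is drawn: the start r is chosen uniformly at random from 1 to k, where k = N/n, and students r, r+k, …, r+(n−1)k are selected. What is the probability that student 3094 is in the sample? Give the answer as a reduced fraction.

k = 7486/19 = 394.
Student 3094 is selected iff r ≡ 3094 (mod 394); exactly one such r in {1,…,394}.
Inclusion probability = 1/394.

1/394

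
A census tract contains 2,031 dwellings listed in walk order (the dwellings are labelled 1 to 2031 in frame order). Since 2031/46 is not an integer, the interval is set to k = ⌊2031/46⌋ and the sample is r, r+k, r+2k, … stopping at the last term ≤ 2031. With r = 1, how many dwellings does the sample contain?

47

k = ⌊2031/46⌋ = 44
Achieved size = ⌊(2031 − 1)/44⌋ + 1 = ⌊2030/44⌋ + 1 = 46 + 1 = 47
(last selection: 1 + 46×44 = 2025 ≤ 2031; next would be 2069 > 2031)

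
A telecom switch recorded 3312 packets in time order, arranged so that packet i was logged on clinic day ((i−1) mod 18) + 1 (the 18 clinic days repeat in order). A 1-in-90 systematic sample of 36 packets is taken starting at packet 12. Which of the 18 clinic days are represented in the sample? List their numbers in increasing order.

Consecutive selections differ by k = 90, so their clinic day numbers differ by 90 mod 18 = 0.
gcd(90, 18) = 18, so the sample visits 18/18 = 1 distinct residues mod 18.
Start 12 is clinic day 12; the clinic days hit are 12.

12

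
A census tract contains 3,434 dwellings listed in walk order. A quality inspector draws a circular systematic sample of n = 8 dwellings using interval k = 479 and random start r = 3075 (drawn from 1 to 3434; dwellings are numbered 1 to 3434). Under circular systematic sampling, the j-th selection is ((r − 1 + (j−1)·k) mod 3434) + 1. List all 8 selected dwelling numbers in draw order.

Selection 1: 3075
Selection 2: 3075 + 479 = 3554 → 3554 − 3434 = 120
Selection 3: 120 + 479 = 599
Selection 4: 599 + 479 = 1078
Selection 5: 1078 + 479 = 1557
Selection 6: 1557 + 479 = 2036
Selection 7: 2036 + 479 = 2515
Selection 8: 2515 + 479 = 2994

3075, 120, 599, 1078, 1557, 2036, 2515, 2994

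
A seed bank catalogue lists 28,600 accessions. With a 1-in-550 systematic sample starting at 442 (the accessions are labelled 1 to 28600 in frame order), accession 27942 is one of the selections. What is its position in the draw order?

51

k = 550
position = (27942 − 442)/550 + 1 = 27500/550 + 1 = 50 + 1 = 51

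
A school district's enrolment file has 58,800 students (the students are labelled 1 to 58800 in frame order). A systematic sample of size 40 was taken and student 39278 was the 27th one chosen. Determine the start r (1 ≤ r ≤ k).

k = 58800/40 = 1470
r = 39278 − (27−1)×1470 = 39278 − 38220 = 1058

1058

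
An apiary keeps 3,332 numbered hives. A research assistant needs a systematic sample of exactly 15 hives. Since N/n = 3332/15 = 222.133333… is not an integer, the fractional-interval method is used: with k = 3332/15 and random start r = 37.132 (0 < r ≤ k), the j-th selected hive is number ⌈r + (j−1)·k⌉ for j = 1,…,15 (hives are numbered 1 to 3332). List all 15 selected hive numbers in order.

j=1: r + 0k = 37.132 → ⌈·⌉ = 38
j=2: r + 1k = 259.265333… → ⌈·⌉ = 260
j=3: r + 2k = 481.398666… → ⌈·⌉ = 482
j=4: r + 3k = 703.532 → ⌈·⌉ = 704
j=5: r + 4k = 925.665333… → ⌈·⌉ = 926
j=6: r + 5k = 1147.798666… → ⌈·⌉ = 1148
j=7: r + 6k = 1369.932 → ⌈·⌉ = 1370
j=8: r + 7k = 1592.065333… → ⌈·⌉ = 1593
j=9: r + 8k = 1814.198666… → ⌈·⌉ = 1815
j=10: r + 9k = 2036.332 → ⌈·⌉ = 2037
j=11: r + 10k = 2258.465333… → ⌈·⌉ = 2259
j=12: r + 11k = 2480.598666… → ⌈·⌉ = 2481
j=13: r + 12k = 2702.732 → ⌈·⌉ = 2703
j=14: r + 13k = 2924.865333… → ⌈·⌉ = 2925
j=15: r + 14k = 3146.998666… → ⌈·⌉ = 3147

38, 260, 482, 704, 926, 1148, 1370, 1593, 1815, 2037, 2259, 2481, 2703, 2925, 3147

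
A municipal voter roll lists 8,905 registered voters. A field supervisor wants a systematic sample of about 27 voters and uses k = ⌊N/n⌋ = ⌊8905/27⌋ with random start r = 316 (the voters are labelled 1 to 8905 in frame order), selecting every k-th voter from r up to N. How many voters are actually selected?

k = ⌊8905/27⌋ = 329
Achieved size = ⌊(8905 − 316)/329⌋ + 1 = ⌊8589/329⌋ + 1 = 26 + 1 = 27
(last selection: 316 + 26×329 = 8870 ≤ 8905; next would be 9199 > 8905)

27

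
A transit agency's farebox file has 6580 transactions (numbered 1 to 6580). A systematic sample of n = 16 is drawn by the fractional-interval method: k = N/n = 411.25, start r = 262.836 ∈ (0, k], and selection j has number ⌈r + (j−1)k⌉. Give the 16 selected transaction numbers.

263, 675, 1086, 1497, 1908, 2320, 2731, 3142, 3553, 3965, 4376, 4787, 5198, 5610, 6021, 6432

j=1: r + 0k = 262.836 → ⌈·⌉ = 263
j=2: r + 1k = 674.086 → ⌈·⌉ = 675
j=3: r + 2k = 1085.336 → ⌈·⌉ = 1086
j=4: r + 3k = 1496.586 → ⌈·⌉ = 1497
j=5: r + 4k = 1907.836 → ⌈·⌉ = 1908
j=6: r + 5k = 2319.086 → ⌈·⌉ = 2320
j=7: r + 6k = 2730.336 → ⌈·⌉ = 2731
j=8: r + 7k = 3141.586 → ⌈·⌉ = 3142
j=9: r + 8k = 3552.836 → ⌈·⌉ = 3553
j=10: r + 9k = 3964.086 → ⌈·⌉ = 3965
j=11: r + 10k = 4375.336 → ⌈·⌉ = 4376
j=12: r + 11k = 4786.586 → ⌈·⌉ = 4787
j=13: r + 12k = 5197.836 → ⌈·⌉ = 5198
j=14: r + 13k = 5609.086 → ⌈·⌉ = 5610
j=15: r + 14k = 6020.336 → ⌈·⌉ = 6021
j=16: r + 15k = 6431.586 → ⌈·⌉ = 6432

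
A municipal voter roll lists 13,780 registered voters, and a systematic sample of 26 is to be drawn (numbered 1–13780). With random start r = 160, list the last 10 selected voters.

k = N/n = 13780/26 = 530
17th selection = 160 + 16×530 = 8640
18th: 8640 + 530 = 9170
19th: 9170 + 530 = 9700
20th: 9700 + 530 = 10230
21st: 10230 + 530 = 10760
22nd: 10760 + 530 = 11290
23rd: 11290 + 530 = 11820
24th: 11820 + 530 = 12350
25th: 12350 + 530 = 12880
26th: 12880 + 530 = 13410

8640, 9170, 9700, 10230, 10760, 11290, 11820, 12350, 12880, 13410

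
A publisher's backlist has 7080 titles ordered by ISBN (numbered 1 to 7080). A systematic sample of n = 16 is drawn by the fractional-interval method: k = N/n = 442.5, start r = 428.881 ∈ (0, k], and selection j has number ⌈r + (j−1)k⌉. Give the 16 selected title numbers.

429, 872, 1314, 1757, 2199, 2642, 3084, 3527, 3969, 4412, 4854, 5297, 5739, 6182, 6624, 7067

j=1: r + 0k = 428.881 → ⌈·⌉ = 429
j=2: r + 1k = 871.381 → ⌈·⌉ = 872
j=3: r + 2k = 1313.881 → ⌈·⌉ = 1314
j=4: r + 3k = 1756.381 → ⌈·⌉ = 1757
j=5: r + 4k = 2198.881 → ⌈·⌉ = 2199
j=6: r + 5k = 2641.381 → ⌈·⌉ = 2642
j=7: r + 6k = 3083.881 → ⌈·⌉ = 3084
j=8: r + 7k = 3526.381 → ⌈·⌉ = 3527
j=9: r + 8k = 3968.881 → ⌈·⌉ = 3969
j=10: r + 9k = 4411.381 → ⌈·⌉ = 4412
j=11: r + 10k = 4853.881 → ⌈·⌉ = 4854
j=12: r + 11k = 5296.381 → ⌈·⌉ = 5297
j=13: r + 12k = 5738.881 → ⌈·⌉ = 5739
j=14: r + 13k = 6181.381 → ⌈·⌉ = 6182
j=15: r + 14k = 6623.881 → ⌈·⌉ = 6624
j=16: r + 15k = 7066.381 → ⌈·⌉ = 7067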